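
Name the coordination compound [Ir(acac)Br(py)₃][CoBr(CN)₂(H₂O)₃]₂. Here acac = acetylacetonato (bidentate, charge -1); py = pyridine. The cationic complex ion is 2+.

Both ions are complex: the cation is named first with the plain metal name, the anion second with the -ate form; each ion's ligands are alphabetised independently.
The complex cation is given as 2+; its ligand charges sum to -2, so Ir = +4.
With 2 anions per cation, each anion must be 2/2 = 1−.
Anion: ligand charges sum to -3; for the ion to be 1−, Co = +2.

(acetylacetonato)bromotris(pyridine)iridium(IV) triaquabromodicyanocobaltate(II)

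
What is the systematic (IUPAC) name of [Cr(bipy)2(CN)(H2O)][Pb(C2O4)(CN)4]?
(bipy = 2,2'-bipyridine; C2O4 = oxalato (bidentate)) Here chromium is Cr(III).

aquabis(2,2'-bipyridine)cyanochromium(III) tetracyanooxalatoplumbate(IV)

Cr is given as +3; the cation's ligand charges sum to -1, so the complex cation is 2+.
A 1:1 salt means the anion carries the equal and opposite charge, 2−.
Anion: ligand charges sum to -6; for the ion to be 2−, Pb = +4.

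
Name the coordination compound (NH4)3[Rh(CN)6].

ammonium hexacyanorhodate(III)

The 3 ammonium counter-ions carry a total charge of +3, so each complex ion is 3−.
Ligand charges: 6×cyano (-1 each); total -6. So Rh + (-6) = 3−, giving Rh = +3.
The complex ion is anionic, so rhodium takes the -ate form rhodate(III).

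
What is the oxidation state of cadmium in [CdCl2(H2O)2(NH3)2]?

No counter-ion: the bracketed complex is neutral.
Ligand charges: 2×NH3 neutral; 2×Cl = -2; 2×H2O neutral; sum -2.
Cd + (-2) = 0 ⇒ Cd is +2.

+2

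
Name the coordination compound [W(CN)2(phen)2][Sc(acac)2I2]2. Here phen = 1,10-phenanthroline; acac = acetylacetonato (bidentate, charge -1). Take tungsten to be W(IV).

dicyanobis(1,10-phenanthroline)tungsten(IV) bis(acetylacetonato)diiodoscandate(III)

Both ions are complex: the cation is named first with the plain metal name, the anion second with the -ate form; each ion's ligands are alphabetised independently.
W is given as +4; the cation's ligand charges sum to -2, so the complex cation is 2+.
With 2 anions per cation, each anion must be 2/2 = 1−.
Anion: ligand charges sum to -4; for the ion to be 1−, Sc = +3.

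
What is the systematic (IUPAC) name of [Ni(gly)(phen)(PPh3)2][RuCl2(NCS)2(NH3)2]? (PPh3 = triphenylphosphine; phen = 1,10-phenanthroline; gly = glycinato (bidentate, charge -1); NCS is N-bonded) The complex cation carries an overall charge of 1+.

Both ions are complex: the cation is named first with the plain metal name, the anion second with the -ate form; each ion's ligands are alphabetised independently.
The complex cation is given as 1+; its ligand charges sum to -1, so Ni = +2.
A 1:1 salt means the anion carries the equal and opposite charge, 1−.
Anion: ligand charges sum to -4; for the ion to be 1−, Ru = +3.

(glycinato)(1,10-phenanthroline)bis(triphenylphosphine)nickel(II) diamminedichlorodiisothiocyanatoruthenate(III)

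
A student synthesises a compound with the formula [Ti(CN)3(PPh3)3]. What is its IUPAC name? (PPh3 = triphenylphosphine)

There is no counter-ion, so the complex is neutral overall.
Ligand charges: 3×triphenylphosphine (neutral), 3×cyano (-1 each); total -3. So Ti + (-3) = 0, giving Ti = +3.
Ligands are named alphabetically: cyano before triphenylphosphine.

tricyanotris(triphenylphosphine)titanium(III)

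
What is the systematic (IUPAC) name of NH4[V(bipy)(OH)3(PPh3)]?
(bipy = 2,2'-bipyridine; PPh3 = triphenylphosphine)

The 1 ammonium counter-ion carries a total charge of +1, so each complex ion is 1−.
Ligand charges: 1×2,2'-bipyridine (neutral), 1×triphenylphosphine (neutral), 3×hydroxo (-1 each); total -3. So V + (-3) = 1−, giving V = +2.
The complex ion is anionic, so vanadium takes the -ate form vanadate(II).

ammonium (2,2'-bipyridine)trihydroxo(triphenylphosphine)vanadate(II)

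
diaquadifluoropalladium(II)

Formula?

Ligands: 2 aqua (H2O, neutral), 2 fluoro (F, -1). Ligand charge sum = -2.
With Pd in oxidation state +2, the complex ion is [Pd...].

[PdF2(H2O)2]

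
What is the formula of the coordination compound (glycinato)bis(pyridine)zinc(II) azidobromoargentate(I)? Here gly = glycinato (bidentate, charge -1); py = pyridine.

Cation [Zn…]: ligand charges -1, Zn(II) ⇒ ion charge 1+.
Anion [Ag…]: ligand charges -2, Ag(I) ⇒ ion charge 1−.
One 1+ cation balances one 1− anion.

[Zn(gly)(py)2][AgBr(N3)]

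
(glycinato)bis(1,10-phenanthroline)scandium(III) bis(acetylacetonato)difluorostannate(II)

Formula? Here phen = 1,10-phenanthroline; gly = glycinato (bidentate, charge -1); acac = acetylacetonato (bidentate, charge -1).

[Sc(gly)(phen)2][Sn(acac)2F2]

Cation [Sc…]: ligand charges -1, Sc(III) ⇒ ion charge 2+.
Anion [Sn…]: ligand charges -4, Sn(II) ⇒ ion charge 2−.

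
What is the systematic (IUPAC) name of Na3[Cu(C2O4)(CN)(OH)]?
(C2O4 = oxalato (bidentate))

The 3 sodium counter-ions carry a total charge of +3, so each complex ion is 3−.
Ligand charges: 1×cyano (-1 each), 1×hydroxo (-1 each), 1×oxalato (-2 each); total -4. So Cu + (-4) = 3−, giving Cu = +1.
The complex ion is anionic, so copper takes the -ate form cuprate(I).

sodium cyanohydroxooxalatocuprate(I)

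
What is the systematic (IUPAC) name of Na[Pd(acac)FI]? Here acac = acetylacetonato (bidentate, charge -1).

sodium (acetylacetonato)fluoroiodopalladate(II)

The 1 sodium counter-ion carries a total charge of +1, so each complex ion is 1−.
Ligand charges: 1×fluoro (-1 each), 1×iodo (-1 each), 1×acetylacetonato (-1 each); total -3. So Pd + (-3) = 1−, giving Pd = +2.
The complex ion is anionic, so palladium takes the -ate form palladate(II).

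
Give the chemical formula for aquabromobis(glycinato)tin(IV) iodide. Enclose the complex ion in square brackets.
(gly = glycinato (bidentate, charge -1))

[SnBr(gly)2(H2O)]I

Ligands: 2 glycinato (gly, -1), 1 aqua (H2O, neutral), 1 bromo (Br, -1). Ligand charge sum = -3.
With Sn in oxidation state +4, the complex ion is [Sn...]^1+.
Charge balance with iodide (-1) requires 1 complex ion per 1 iodide.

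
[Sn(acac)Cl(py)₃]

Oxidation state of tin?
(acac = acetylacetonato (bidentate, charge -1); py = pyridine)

+2

No counter-ion: the bracketed complex is neutral.
Ligand charges: 1×acac = -1; 1×Cl = -1; 3×py neutral; sum -2.
Sn + (-2) = 0 ⇒ Sn is +2.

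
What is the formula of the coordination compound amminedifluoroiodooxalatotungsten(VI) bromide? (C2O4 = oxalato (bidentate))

[W(C2O4)F2I(NH3)]Br

Ligands: 1 iodo (I, -1), 1 ammine (NH3, neutral), 1 oxalato (C2O4, -2), 2 fluoro (F, -1). Ligand charge sum = -5.
With W in oxidation state +6, the complex ion is [W...]^1+.
Charge balance with bromide (-1) requires 1 complex ion per 1 bromide.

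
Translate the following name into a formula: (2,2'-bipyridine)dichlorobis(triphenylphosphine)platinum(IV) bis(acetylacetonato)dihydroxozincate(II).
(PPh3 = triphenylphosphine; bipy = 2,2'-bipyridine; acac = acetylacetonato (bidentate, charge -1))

Cation [Pt…]: ligand charges -2, Pt(IV) ⇒ ion charge 2+.
Anion [Zn…]: ligand charges -4, Zn(II) ⇒ ion charge 2−.
One 2+ cation balances one 2− anion.

[Pt(bipy)Cl2(PPh3)2][Zn(acac)2(OH)2]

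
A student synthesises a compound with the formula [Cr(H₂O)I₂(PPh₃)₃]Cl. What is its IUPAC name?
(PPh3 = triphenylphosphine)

The 1 chloride counter-ion carries a total charge of -1, so each complex ion is 1+.
Ligand charges: 1×aqua (neutral), 2×iodo (-1 each), 3×triphenylphosphine (neutral); total -2. So Cr + (-2) = 1+, giving Cr = +3.
Ligands are named alphabetically: aqua before iodo before triphenylphosphine.

aquadiiodotris(triphenylphosphine)chromium(III) chloride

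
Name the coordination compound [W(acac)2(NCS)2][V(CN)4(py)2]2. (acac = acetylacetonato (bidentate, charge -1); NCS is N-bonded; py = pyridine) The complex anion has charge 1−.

Both ions are complex: the cation is named first with the plain metal name, the anion second with the -ate form; each ion's ligands are alphabetised independently.
The complex anion is given as 1−; its ligand charges sum to -4, so V = +3.
With 2 anions per cation, the cation must be 2×1 = 2+.
Cation: ligand charges sum to -4; for the ion to be 2+, W = +6.

bis(acetylacetonato)diisothiocyanatotungsten(VI) tetracyanobis(pyridine)vanadate(III)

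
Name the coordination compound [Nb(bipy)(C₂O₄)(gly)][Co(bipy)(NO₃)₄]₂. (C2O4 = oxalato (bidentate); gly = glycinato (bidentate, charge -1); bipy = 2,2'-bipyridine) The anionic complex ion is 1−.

Both ions are complex: the cation is named first with the plain metal name, the anion second with the -ate form; each ion's ligands are alphabetised independently.
The complex anion is given as 1−; its ligand charges sum to -4, so Co = +3.
With 2 anions per cation, the cation must be 2×1 = 2+.
Cation: ligand charges sum to -3; for the ion to be 2+, Nb = +5.

(2,2'-bipyridine)(glycinato)oxalatoniobium(V) (2,2'-bipyridine)tetranitratocobaltate(III)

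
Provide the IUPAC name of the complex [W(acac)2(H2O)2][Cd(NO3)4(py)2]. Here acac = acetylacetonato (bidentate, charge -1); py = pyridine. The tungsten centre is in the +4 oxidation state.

bis(acetylacetonato)diaquatungsten(IV) tetranitratobis(pyridine)cadmate(II)

W is given as +4; the cation's ligand charges sum to -2, so the complex cation is 2+.
A 1:1 salt means the anion carries the equal and opposite charge, 2−.
Anion: ligand charges sum to -4; for the ion to be 2−, Cd = +2.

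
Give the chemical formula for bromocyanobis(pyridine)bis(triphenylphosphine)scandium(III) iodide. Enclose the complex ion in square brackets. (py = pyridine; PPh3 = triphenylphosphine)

[ScBr(CN)(PPh3)2(py)2]I

Ligands: 2 pyridine (py, neutral), 2 triphenylphosphine (PPh3, neutral), 1 bromo (Br, -1), 1 cyano (CN, -1). Ligand charge sum = -2.
With Sc in oxidation state +3, the complex ion is [Sc...]^1+.
Charge balance with iodide (-1) requires 1 complex ion per 1 iodide.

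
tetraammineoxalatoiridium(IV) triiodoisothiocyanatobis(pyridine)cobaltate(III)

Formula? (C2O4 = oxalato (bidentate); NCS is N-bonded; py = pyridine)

[Ir(C2O4)(NH3)4][CoI3(NCS)(py)2]2

Cation [Ir…]: ligand charges -2, Ir(IV) ⇒ ion charge 2+.
Anion [Co…]: ligand charges -4, Co(III) ⇒ ion charge 1−.
One 2+ cation requires 2 of the 1− anion.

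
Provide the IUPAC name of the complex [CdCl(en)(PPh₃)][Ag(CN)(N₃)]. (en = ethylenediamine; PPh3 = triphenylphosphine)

Cadmium is always +2 in its complexes; the cation's ligand charges sum to -1, so the complex cation is 1+.
A 1:1 salt means the anion carries the equal and opposite charge, 1−.
Anion: ligand charges sum to -2; for the ion to be 1−, Ag = +1.

chloro(ethylenediamine)(triphenylphosphine)cadmium(II) azidocyanoargentate(I)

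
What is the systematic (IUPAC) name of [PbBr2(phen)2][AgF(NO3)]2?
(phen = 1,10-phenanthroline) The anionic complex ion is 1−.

Both ions are complex: the cation is named first with the plain metal name, the anion second with the -ate form; each ion's ligands are alphabetised independently.
The complex anion is given as 1−; its ligand charges sum to -2, so Ag = +1.
With 2 anions per cation, the cation must be 2×1 = 2+.
Cation: ligand charges sum to -2; for the ion to be 2+, Pb = +4.

dibromobis(1,10-phenanthroline)lead(IV) fluoronitratoargentate(I)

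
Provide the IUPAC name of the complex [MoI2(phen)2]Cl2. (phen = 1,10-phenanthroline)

diiodobis(1,10-phenanthroline)molybdenum(IV) chloride

The 2 chloride counter-ions carry a total charge of -2, so each complex ion is 2+.
Ligand charges: 2×1,10-phenanthroline (neutral), 2×iodo (-1 each); total -2. So Mo + (-2) = 2+, giving Mo = +4.
Ligands are named alphabetically: iodo before phenanthroline.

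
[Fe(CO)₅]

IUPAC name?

pentacarbonyliron(0)

There is no counter-ion, so the complex is neutral overall.
Ligand charges: 5×carbonyl (neutral); total 0. So Fe + (0) = 0, giving Fe = 0.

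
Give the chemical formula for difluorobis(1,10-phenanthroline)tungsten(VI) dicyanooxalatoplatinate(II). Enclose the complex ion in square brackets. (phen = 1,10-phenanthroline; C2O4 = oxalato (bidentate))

Cation [W…]: ligand charges -2, W(VI) ⇒ ion charge 4+.
Anion [Pt…]: ligand charges -4, Pt(II) ⇒ ion charge 2−.
One 4+ cation requires 2 of the 2− anion.

[WF2(phen)2][Pt(C2O4)(CN)2]2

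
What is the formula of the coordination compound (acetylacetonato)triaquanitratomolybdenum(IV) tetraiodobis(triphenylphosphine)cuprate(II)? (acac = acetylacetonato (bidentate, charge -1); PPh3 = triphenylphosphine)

Cation [Mo…]: ligand charges -2, Mo(IV) ⇒ ion charge 2+.
Anion [Cu…]: ligand charges -4, Cu(II) ⇒ ion charge 2−.
One 2+ cation balances one 2− anion.

[Mo(acac)(H2O)3(NO3)][CuI4(PPh3)2]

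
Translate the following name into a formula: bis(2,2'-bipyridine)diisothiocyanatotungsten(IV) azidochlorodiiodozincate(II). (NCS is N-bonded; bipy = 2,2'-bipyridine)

[W(bipy)2(NCS)2][ZnClI2(N3)]

Cation [W…]: ligand charges -2, W(IV) ⇒ ion charge 2+.
Anion [Zn…]: ligand charges -4, Zn(II) ⇒ ion charge 2−.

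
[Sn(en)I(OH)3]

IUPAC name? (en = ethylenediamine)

(ethylenediamine)trihydroxoiodotin(IV)

There is no counter-ion, so the complex is neutral overall.
Ligand charges: 1×iodo (-1 each), 1×ethylenediamine (neutral), 3×hydroxo (-1 each); total -4. So Sn + (-4) = 0, giving Sn = +4.
Ligands are named alphabetically: ethylenediamine before hydroxo before iodo.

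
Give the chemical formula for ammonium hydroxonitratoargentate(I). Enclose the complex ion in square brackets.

NH4[Ag(NO3)(OH)]

Ligands: 1 nitrato (NO3, -1), 1 hydroxo (OH, -1). Ligand charge sum = -2.
With Ag in oxidation state +1, the complex ion is [Ag...]^1−.
Charge balance with ammonium (+1) requires 1 complex ion per 1 ammonium.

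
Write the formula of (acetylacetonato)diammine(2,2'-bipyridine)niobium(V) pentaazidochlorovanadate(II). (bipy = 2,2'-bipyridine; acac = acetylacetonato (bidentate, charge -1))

[Nb(acac)(bipy)(NH3)2][VCl(N3)5]

Cation [Nb…]: ligand charges -1, Nb(V) ⇒ ion charge 4+.
Anion [V…]: ligand charges -6, V(II) ⇒ ion charge 4−.
One 4+ cation balances one 4− anion.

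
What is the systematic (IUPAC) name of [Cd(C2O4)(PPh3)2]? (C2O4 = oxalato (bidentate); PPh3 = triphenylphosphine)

There is no counter-ion, so the complex is neutral overall.
Ligand charges: 1×oxalato (-2 each), 2×triphenylphosphine (neutral); total -2. So Cd + (-2) = 0, giving Cd = +2.
Ligands are named alphabetically: oxalato before triphenylphosphine.

oxalatobis(triphenylphosphine)cadmium(II)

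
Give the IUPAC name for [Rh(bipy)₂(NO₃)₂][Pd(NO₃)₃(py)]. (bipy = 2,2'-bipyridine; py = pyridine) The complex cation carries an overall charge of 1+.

The complex cation is given as 1+; its ligand charges sum to -2, so Rh = +3.
A 1:1 salt means the anion carries the equal and opposite charge, 1−.
Anion: ligand charges sum to -3; for the ion to be 1−, Pd = +2.

bis(2,2'-bipyridine)dinitratorhodium(III) trinitrato(pyridine)palladate(II)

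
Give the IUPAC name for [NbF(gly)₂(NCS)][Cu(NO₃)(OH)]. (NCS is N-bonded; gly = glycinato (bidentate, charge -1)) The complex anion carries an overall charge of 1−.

Both ions are complex: the cation is named first with the plain metal name, the anion second with the -ate form; each ion's ligands are alphabetised independently.
The complex anion is given as 1−; its ligand charges sum to -2, so Cu = +1.
A 1:1 salt means the cation carries the equal and opposite charge, 1+.
Cation: ligand charges sum to -4; for the ion to be 1+, Nb = +5.

fluorobis(glycinato)isothiocyanatoniobium(V) hydroxonitratocuprate(I)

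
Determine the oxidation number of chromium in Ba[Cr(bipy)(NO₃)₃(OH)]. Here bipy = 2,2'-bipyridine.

+2

1 barium outside the brackets (+2 each) → the complex ion is 2−.
Ligand charges: 1×bipy neutral; 3×NO3 = -3; 1×OH = -1; sum -4.
Cr + (-4) = 2− ⇒ Cr is +2.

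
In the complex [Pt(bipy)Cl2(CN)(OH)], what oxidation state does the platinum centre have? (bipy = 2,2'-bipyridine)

+4

No counter-ion: the bracketed complex is neutral.
Ligand charges: 1×OH = -1; 1×CN = -1; 1×bipy neutral; 2×Cl = -2; sum -4.
Pt + (-4) = 0 ⇒ Pt is +4.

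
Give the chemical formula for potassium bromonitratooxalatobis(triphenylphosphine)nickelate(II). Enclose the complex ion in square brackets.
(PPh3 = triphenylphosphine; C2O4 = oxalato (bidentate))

Ligands: 2 triphenylphosphine (PPh3, neutral), 1 bromo (Br, -1), 1 oxalato (C2O4, -2), 1 nitrato (NO3, -1). Ligand charge sum = -4.
Charge balance with potassium (+1) requires 1 complex ion per 2 potassium.

K2[NiBr(C2O4)(NO3)(PPh3)2]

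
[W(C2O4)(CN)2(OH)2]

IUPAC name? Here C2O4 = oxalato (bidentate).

dicyanodihydroxooxalatotungsten(VI)

There is no counter-ion, so the complex is neutral overall.
Ligand charges: 2×cyano (-1 each), 1×oxalato (-2 each), 2×hydroxo (-1 each); total -6. So W + (-6) = 0, giving W = +6.
Ligands are named alphabetically: cyano before hydroxo before oxalato.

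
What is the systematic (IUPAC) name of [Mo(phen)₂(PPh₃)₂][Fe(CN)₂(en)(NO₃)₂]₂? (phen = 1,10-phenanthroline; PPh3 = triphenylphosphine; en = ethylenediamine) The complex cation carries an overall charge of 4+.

bis(1,10-phenanthroline)bis(triphenylphosphine)molybdenum(IV) dicyano(ethylenediamine)dinitratoferrate(II)

The complex cation is given as 4+; its ligand charges sum to 0, so Mo = +4.
With 2 anions per cation, each anion must be 4/2 = 2−.
Anion: ligand charges sum to -4; for the ion to be 2−, Fe = +2.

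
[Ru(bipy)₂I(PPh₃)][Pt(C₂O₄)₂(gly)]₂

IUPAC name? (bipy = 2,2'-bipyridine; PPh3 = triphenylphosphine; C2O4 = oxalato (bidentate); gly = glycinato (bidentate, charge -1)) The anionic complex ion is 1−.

bis(2,2'-bipyridine)iodo(triphenylphosphine)ruthenium(III) (glycinato)dioxalatoplatinate(IV)

Both ions are complex: the cation is named first with the plain metal name, the anion second with the -ate form; each ion's ligands are alphabetised independently.
The complex anion is given as 1−; its ligand charges sum to -5, so Pt = +4.
With 2 anions per cation, the cation must be 2×1 = 2+.
Cation: ligand charges sum to -1; for the ion to be 2+, Ru = +3.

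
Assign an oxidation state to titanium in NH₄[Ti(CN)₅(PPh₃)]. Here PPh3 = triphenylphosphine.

+4

1 ammonium outside the brackets (+1 each) → the complex ion is 1−.
Ligand charges: 5×CN = -5; 1×PPh3 neutral; sum -5.
Ti + (-5) = 1− ⇒ Ti is +4.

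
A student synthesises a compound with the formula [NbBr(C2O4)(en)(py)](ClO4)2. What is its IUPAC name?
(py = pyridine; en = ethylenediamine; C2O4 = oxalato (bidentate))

bromo(ethylenediamine)oxalato(pyridine)niobium(V) perchlorate

The 2 perchlorate counter-ions carry a total charge of -2, so each complex ion is 2+.
Ligand charges: 1×pyridine (neutral), 1×ethylenediamine (neutral), 1×oxalato (-2 each), 1×bromo (-1 each); total -3. So Nb + (-3) = 2+, giving Nb = +5.
Ligands are named alphabetically: bromo before ethylenediamine before oxalato before pyridine.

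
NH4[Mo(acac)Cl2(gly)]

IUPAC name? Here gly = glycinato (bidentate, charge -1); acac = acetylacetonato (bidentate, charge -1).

The 1 ammonium counter-ion carries a total charge of +1, so each complex ion is 1−.
Ligand charges: 1×glycinato (-1 each), 2×chloro (-1 each), 1×acetylacetonato (-1 each); total -4. So Mo + (-4) = 1−, giving Mo = +3.
Ligands are named alphabetically: acetylacetonato before chloro before glycinato.
The complex ion is anionic, so molybdenum takes the -ate form molybdate(III).

ammonium (acetylacetonato)dichloro(glycinato)molybdate(III)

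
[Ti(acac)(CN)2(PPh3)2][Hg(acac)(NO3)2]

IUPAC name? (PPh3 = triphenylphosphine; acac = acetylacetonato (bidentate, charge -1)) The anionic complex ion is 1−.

Both ions are complex: the cation is named first with the plain metal name, the anion second with the -ate form; each ion's ligands are alphabetised independently.
The complex anion is given as 1−; its ligand charges sum to -3, so Hg = +2.
A 1:1 salt means the cation carries the equal and opposite charge, 1+.
Cation: ligand charges sum to -3; for the ion to be 1+, Ti = +4.

(acetylacetonato)dicyanobis(triphenylphosphine)titanium(IV) (acetylacetonato)dinitratomercurate(II)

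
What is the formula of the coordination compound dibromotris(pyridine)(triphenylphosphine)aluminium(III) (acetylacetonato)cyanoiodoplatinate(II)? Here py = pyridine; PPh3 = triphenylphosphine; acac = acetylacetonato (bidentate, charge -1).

[AlBr2(PPh3)(py)3][Pt(acac)(CN)I]

Cation [Al…]: ligand charges -2, Al(III) ⇒ ion charge 1+.
Anion [Pt…]: ligand charges -3, Pt(II) ⇒ ion charge 1−.
One 1+ cation balances one 1− anion.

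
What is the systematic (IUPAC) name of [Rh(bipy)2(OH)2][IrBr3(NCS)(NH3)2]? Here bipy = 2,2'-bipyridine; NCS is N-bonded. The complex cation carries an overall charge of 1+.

Both ions are complex: the cation is named first with the plain metal name, the anion second with the -ate form; each ion's ligands are alphabetised independently.
The complex cation is given as 1+; its ligand charges sum to -2, so Rh = +3.
A 1:1 salt means the anion carries the equal and opposite charge, 1−.
Anion: ligand charges sum to -4; for the ion to be 1−, Ir = +3.

bis(2,2'-bipyridine)dihydroxorhodium(III) diamminetribromoisothiocyanatoiridate(III)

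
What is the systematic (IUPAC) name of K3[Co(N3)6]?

The 3 potassium counter-ions carry a total charge of +3, so each complex ion is 3−.
Ligand charges: 6×azido (-1 each); total -6. So Co + (-6) = 3−, giving Co = +3.
The complex ion is anionic, so cobalt takes the -ate form cobaltate(III).

potassium hexaazidocobaltate(III)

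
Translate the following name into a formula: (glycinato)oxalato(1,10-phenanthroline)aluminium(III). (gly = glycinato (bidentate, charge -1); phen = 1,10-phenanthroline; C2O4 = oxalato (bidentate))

Ligands: 1 glycinato (gly, -1), 1 1,10-phenanthroline (phen, neutral), 1 oxalato (C2O4, -2). Ligand charge sum = -3.
With Al in oxidation state +3, the complex ion is [Al...].

[Al(C2O4)(gly)(phen)]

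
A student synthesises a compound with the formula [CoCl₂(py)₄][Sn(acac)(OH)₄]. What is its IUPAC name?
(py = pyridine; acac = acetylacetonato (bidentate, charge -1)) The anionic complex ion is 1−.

The complex anion is given as 1−; its ligand charges sum to -5, so Sn = +4.
A 1:1 salt means the cation carries the equal and opposite charge, 1+.
Cation: ligand charges sum to -2; for the ion to be 1+, Co = +3.

dichlorotetrakis(pyridine)cobalt(III) (acetylacetonato)tetrahydroxostannate(IV)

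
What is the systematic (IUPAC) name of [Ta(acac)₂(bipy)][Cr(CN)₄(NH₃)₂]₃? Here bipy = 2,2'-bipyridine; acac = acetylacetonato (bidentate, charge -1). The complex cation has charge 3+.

bis(acetylacetonato)(2,2'-bipyridine)tantalum(V) diamminetetracyanochromate(III)

Both ions are complex: the cation is named first with the plain metal name, the anion second with the -ate form; each ion's ligands are alphabetised independently.
The complex cation is given as 3+; its ligand charges sum to -2, so Ta = +5.
With 3 anions per cation, each anion must be 3/3 = 1−.
Anion: ligand charges sum to -4; for the ion to be 1−, Cr = +3.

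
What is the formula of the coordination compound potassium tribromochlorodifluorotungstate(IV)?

K2[WBr3ClF2]

Ligands: 3 bromo (Br, -1), 2 fluoro (F, -1), 1 chloro (Cl, -1). Ligand charge sum = -6.
With W in oxidation state +4, the complex ion is [W...]^2−.
Charge balance with potassium (+1) requires 1 complex ion per 2 potassium.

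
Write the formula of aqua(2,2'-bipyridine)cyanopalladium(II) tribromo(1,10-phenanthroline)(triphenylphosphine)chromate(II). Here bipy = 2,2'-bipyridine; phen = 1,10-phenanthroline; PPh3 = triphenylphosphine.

Cation [Pd…]: ligand charges -1, Pd(II) ⇒ ion charge 1+.
Anion [Cr…]: ligand charges -3, Cr(II) ⇒ ion charge 1−.

[Pd(bipy)(CN)(H2O)][CrBr3(phen)(PPh3)]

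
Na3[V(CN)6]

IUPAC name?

sodium hexacyanovanadate(III)

The 3 sodium counter-ions carry a total charge of +3, so each complex ion is 3−.
Ligand charges: 6×cyano (-1 each); total -6. So V + (-6) = 3−, giving V = +3.
The complex ion is anionic, so vanadium takes the -ate form vanadate(III).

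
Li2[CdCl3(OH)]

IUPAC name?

The 2 lithium counter-ions carry a total charge of +2, so each complex ion is 2−.
Ligand charges: 1×hydroxo (-1 each), 3×chloro (-1 each); total -4. So Cd + (-4) = 2−, giving Cd = +2.
The complex ion is anionic, so cadmium takes the -ate form cadmate(II).

lithium trichlorohydroxocadmate(II)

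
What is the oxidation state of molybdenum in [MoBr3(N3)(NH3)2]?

No counter-ion: the bracketed complex is neutral.
Ligand charges: 1×N3 = -1; 2×NH3 neutral; 3×Br = -3; sum -4.
Mo + (-4) = 0 ⇒ Mo is +4.

+4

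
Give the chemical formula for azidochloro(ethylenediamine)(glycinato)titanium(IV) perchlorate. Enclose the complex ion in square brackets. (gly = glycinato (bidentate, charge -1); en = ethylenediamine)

Ligands: 1 azido (N3, -1), 1 glycinato (gly, -1), 1 ethylenediamine (en, neutral), 1 chloro (Cl, -1). Ligand charge sum = -3.
Charge balance with perchlorate (-1) requires 1 complex ion per 1 perchlorate.

[TiCl(en)(gly)(N3)]ClO4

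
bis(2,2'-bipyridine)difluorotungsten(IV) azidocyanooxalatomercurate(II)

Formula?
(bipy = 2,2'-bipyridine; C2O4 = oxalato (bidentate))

Cation [W…]: ligand charges -2, W(IV) ⇒ ion charge 2+.
Anion [Hg…]: ligand charges -4, Hg(II) ⇒ ion charge 2−.
One 2+ cation balances one 2− anion.

[W(bipy)2F2][Hg(C2O4)(CN)(N3)]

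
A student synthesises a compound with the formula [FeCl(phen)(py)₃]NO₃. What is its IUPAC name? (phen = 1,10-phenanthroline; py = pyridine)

chloro(1,10-phenanthroline)tris(pyridine)iron(II) nitrate

The 1 nitrate counter-ion carries a total charge of -1, so each complex ion is 1+.
Ligand charges: 1×1,10-phenanthroline (neutral), 1×chloro (-1 each), 3×pyridine (neutral); total -1. So Fe + (-1) = 1+, giving Fe = +2.
Ligands are named alphabetically: chloro before phenanthroline before pyridine.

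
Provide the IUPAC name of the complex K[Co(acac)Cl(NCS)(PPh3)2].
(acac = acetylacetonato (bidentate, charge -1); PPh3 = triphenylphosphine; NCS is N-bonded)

The 1 potassium counter-ion carries a total charge of +1, so each complex ion is 1−.
Ligand charges: 1×chloro (-1 each), 1×acetylacetonato (-1 each), 2×triphenylphosphine (neutral), 1×isothiocyanato (-1 each); total -3. So Co + (-3) = 1−, giving Co = +2.
Ligands are named alphabetically: acetylacetonato before chloro before isothiocyanato before triphenylphosphine.
The complex ion is anionic, so cobalt takes the -ate form cobaltate(II).

potassium (acetylacetonato)chloroisothiocyanatobis(triphenylphosphine)cobaltate(II)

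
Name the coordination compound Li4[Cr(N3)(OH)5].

lithium azidopentahydroxochromate(II)

The 4 lithium counter-ions carry a total charge of +4, so each complex ion is 4−.
Ligand charges: 5×hydroxo (-1 each), 1×azido (-1 each); total -6. So Cr + (-6) = 4−, giving Cr = +2.
Ligands are named alphabetically: azido before hydroxo.
The complex ion is anionic, so chromium takes the -ate form chromate(II).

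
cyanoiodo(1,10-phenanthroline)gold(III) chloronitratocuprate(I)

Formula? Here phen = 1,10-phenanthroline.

Cation [Au…]: ligand charges -2, Au(III) ⇒ ion charge 1+.
Anion [Cu…]: ligand charges -2, Cu(I) ⇒ ion charge 1−.
One 1+ cation balances one 1− anion.

[Au(CN)I(phen)][CuCl(NO3)]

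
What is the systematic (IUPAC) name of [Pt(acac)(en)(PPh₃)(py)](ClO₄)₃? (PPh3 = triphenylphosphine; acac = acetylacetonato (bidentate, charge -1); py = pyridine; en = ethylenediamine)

The 3 perchlorate counter-ions carry a total charge of -3, so each complex ion is 3+.
Ligand charges: 1×triphenylphosphine (neutral), 1×acetylacetonato (-1 each), 1×pyridine (neutral), 1×ethylenediamine (neutral); total -1. So Pt + (-1) = 3+, giving Pt = +4.
Ligands are named alphabetically: acetylacetonato before ethylenediamine before pyridine before triphenylphosphine.

(acetylacetonato)(ethylenediamine)(pyridine)(triphenylphosphine)platinum(IV) perchlorate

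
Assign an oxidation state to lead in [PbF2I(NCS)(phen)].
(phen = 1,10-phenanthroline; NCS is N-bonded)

+4

No counter-ion: the bracketed complex is neutral.
Ligand charges: 1×phen neutral; 1×NCS = -1; 2×F = -2; 1×I = -1; sum -4.
Pb + (-4) = 0 ⇒ Pb is +4.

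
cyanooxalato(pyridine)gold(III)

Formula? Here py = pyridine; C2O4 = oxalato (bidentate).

Ligands: 1 pyridine (py, neutral), 1 oxalato (C2O4, -2), 1 cyano (CN, -1). Ligand charge sum = -3.
With Au in oxidation state +3, the complex ion is [Au...].

[Au(C2O4)(CN)(py)]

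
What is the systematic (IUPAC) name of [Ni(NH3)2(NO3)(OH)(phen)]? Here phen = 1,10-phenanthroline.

diamminehydroxonitrato(1,10-phenanthroline)nickel(II)

There is no counter-ion, so the complex is neutral overall.
Ligand charges: 1×hydroxo (-1 each), 1×nitrato (-1 each), 1×1,10-phenanthroline (neutral), 2×ammine (neutral); total -2. So Ni + (-2) = 0, giving Ni = +2.
Ligands are named alphabetically: ammine before hydroxo before nitrato before phenanthroline.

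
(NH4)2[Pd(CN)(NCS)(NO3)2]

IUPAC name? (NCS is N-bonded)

The 2 ammonium counter-ions carry a total charge of +2, so each complex ion is 2−.
Ligand charges: 1×cyano (-1 each), 2×nitrato (-1 each), 1×isothiocyanato (-1 each); total -4. So Pd + (-4) = 2−, giving Pd = +2.
The complex ion is anionic, so palladium takes the -ate form palladate(II).

ammonium cyanoisothiocyanatodinitratopalladate(II)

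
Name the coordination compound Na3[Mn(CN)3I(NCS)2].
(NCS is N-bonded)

The 3 sodium counter-ions carry a total charge of +3, so each complex ion is 3−.
Ligand charges: 2×isothiocyanato (-1 each), 1×iodo (-1 each), 3×cyano (-1 each); total -6. So Mn + (-6) = 3−, giving Mn = +3.
The complex ion is anionic, so manganese takes the -ate form manganate(III).

sodium tricyanoiododiisothiocyanatomanganate(III)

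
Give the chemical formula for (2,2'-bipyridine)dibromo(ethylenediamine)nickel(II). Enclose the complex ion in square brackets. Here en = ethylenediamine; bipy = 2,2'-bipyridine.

Ligands: 2 bromo (Br, -1), 1 ethylenediamine (en, neutral), 1 2,2'-bipyridine (bipy, neutral). Ligand charge sum = -2.
With Ni in oxidation state +2, the complex ion is [Ni...].

[Ni(bipy)Br2(en)]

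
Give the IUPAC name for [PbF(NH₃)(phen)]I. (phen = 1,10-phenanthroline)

The 1 iodide counter-ion carries a total charge of -1, so each complex ion is 1+.
Ligand charges: 1×ammine (neutral), 1×1,10-phenanthroline (neutral), 1×fluoro (-1 each); total -1. So Pb + (-1) = 1+, giving Pb = +2.
Ligands are named alphabetically: ammine before fluoro before phenanthroline.

amminefluoro(1,10-phenanthroline)lead(II) iodide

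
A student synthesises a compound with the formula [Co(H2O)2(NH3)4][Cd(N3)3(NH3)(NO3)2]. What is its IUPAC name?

Both ions are complex: the cation is named first with the plain metal name, the anion second with the -ate form; each ion's ligands are alphabetised independently.
Cadmium is always +2 in its complexes; the anion's ligand charges sum to -5, so the complex anion is 3−.
A 1:1 salt means the cation carries the equal and opposite charge, 3+.
Cation: ligand charges sum to 0; for the ion to be 3+, Co = +3.

tetraamminediaquacobalt(III) amminetriazidodinitratocadmate(II)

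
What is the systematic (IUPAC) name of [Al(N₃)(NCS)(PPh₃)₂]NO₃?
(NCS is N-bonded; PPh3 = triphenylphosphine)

azidoisothiocyanatobis(triphenylphosphine)aluminium(III) nitrate

The 1 nitrate counter-ion carries a total charge of -1, so each complex ion is 1+.
Ligand charges: 1×isothiocyanato (-1 each), 2×triphenylphosphine (neutral), 1×azido (-1 each); total -2. So Al + (-2) = 1+, giving Al = +3.
Ligands are named alphabetically: azido before isothiocyanato before triphenylphosphine.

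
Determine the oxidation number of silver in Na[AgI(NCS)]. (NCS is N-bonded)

1 sodium outside the brackets (+1 each) → the complex ion is 1−.
Ligand charges: 1×NCS = -1; 1×I = -1; sum -2.
Ag + (-2) = 1− ⇒ Ag is +1.

+1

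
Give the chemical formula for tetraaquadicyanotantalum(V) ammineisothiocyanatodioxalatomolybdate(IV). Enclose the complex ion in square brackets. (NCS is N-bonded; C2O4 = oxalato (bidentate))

[Ta(CN)2(H2O)4][Mo(C2O4)2(NCS)(NH3)]3

Cation [Ta…]: ligand charges -2, Ta(V) ⇒ ion charge 3+.
Anion [Mo…]: ligand charges -5, Mo(IV) ⇒ ion charge 1−.
One 3+ cation requires 3 of the 1− anion.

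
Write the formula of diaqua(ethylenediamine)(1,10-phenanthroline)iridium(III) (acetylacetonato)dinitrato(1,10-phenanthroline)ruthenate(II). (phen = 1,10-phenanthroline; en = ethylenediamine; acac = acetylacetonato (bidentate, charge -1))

Cation [Ir…]: ligand charges 0, Ir(III) ⇒ ion charge 3+.
Anion [Ru…]: ligand charges -3, Ru(II) ⇒ ion charge 1−.
One 3+ cation requires 3 of the 1− anion.

[Ir(en)(H2O)2(phen)][Ru(acac)(NO3)2(phen)]3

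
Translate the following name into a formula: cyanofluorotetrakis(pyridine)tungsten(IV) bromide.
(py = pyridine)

[W(CN)F(py)4]Br2

Ligands: 4 pyridine (py, neutral), 1 fluoro (F, -1), 1 cyano (CN, -1). Ligand charge sum = -2.
Charge balance with bromide (-1) requires 1 complex ion per 2 bromide.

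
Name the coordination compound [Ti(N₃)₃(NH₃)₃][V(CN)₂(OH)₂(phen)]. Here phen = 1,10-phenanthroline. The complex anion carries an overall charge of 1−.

triamminetriazidotitanium(IV) dicyanodihydroxo(1,10-phenanthroline)vanadate(III)

Both ions are complex: the cation is named first with the plain metal name, the anion second with the -ate form; each ion's ligands are alphabetised independently.
The complex anion is given as 1−; its ligand charges sum to -4, so V = +3.
A 1:1 salt means the cation carries the equal and opposite charge, 1+.
Cation: ligand charges sum to -3; for the ion to be 1+, Ti = +4.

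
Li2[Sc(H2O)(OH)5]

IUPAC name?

The 2 lithium counter-ions carry a total charge of +2, so each complex ion is 2−.
Ligand charges: 1×aqua (neutral), 5×hydroxo (-1 each); total -5. So Sc + (-5) = 2−, giving Sc = +3.
Ligands are named alphabetically: aqua before hydroxo.
The complex ion is anionic, so scandium takes the -ate form scandate(III).

lithium aquapentahydroxoscandate(III)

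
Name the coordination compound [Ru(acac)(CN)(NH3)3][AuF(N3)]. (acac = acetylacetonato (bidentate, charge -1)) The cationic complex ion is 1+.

(acetylacetonato)triamminecyanoruthenium(III) azidofluoroaurate(I)

Both ions are complex: the cation is named first with the plain metal name, the anion second with the -ate form; each ion's ligands are alphabetised independently.
The complex cation is given as 1+; its ligand charges sum to -2, so Ru = +3.
A 1:1 salt means the anion carries the equal and opposite charge, 1−.
Anion: ligand charges sum to -2; for the ion to be 1−, Au = +1.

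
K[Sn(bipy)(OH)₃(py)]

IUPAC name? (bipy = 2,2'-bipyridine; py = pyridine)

The 1 potassium counter-ion carries a total charge of +1, so each complex ion is 1−.
Ligand charges: 3×hydroxo (-1 each), 1×2,2'-bipyridine (neutral), 1×pyridine (neutral); total -3. So Sn + (-3) = 1−, giving Sn = +2.
The complex ion is anionic, so tin takes the -ate form stannate(II).

potassium (2,2'-bipyridine)trihydroxo(pyridine)stannate(II)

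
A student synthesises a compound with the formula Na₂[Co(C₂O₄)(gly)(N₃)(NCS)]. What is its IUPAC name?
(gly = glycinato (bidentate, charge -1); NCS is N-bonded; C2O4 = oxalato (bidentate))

sodium azido(glycinato)isothiocyanatooxalatocobaltate(III)

The 2 sodium counter-ions carry a total charge of +2, so each complex ion is 2−.
Ligand charges: 1×glycinato (-1 each), 1×isothiocyanato (-1 each), 1×oxalato (-2 each), 1×azido (-1 each); total -5. So Co + (-5) = 2−, giving Co = +3.
The complex ion is anionic, so cobalt takes the -ate form cobaltate(III).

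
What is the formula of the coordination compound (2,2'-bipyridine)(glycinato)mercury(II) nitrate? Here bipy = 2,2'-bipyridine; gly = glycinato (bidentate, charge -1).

[Hg(bipy)(gly)]NO3

Ligands: 1 2,2'-bipyridine (bipy, neutral), 1 glycinato (gly, -1). Ligand charge sum = -1.
With Hg in oxidation state +2, the complex ion is [Hg...]^1+.
Charge balance with nitrate (-1) requires 1 complex ion per 1 nitrate.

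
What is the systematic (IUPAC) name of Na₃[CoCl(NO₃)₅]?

sodium chloropentanitratocobaltate(III)

The 3 sodium counter-ions carry a total charge of +3, so each complex ion is 3−.
Ligand charges: 1×chloro (-1 each), 5×nitrato (-1 each); total -6. So Co + (-6) = 3−, giving Co = +3.
The complex ion is anionic, so cobalt takes the -ate form cobaltate(III).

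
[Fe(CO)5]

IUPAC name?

pentacarbonyliron(0)

There is no counter-ion, so the complex is neutral overall.
Ligand charges: 5×carbonyl (neutral); total 0. So Fe + (0) = 0, giving Fe = 0.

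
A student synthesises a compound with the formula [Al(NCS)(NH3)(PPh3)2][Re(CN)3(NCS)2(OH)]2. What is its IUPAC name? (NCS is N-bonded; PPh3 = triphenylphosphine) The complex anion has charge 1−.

ammineisothiocyanatobis(triphenylphosphine)aluminium(III) tricyanohydroxodiisothiocyanatorhenate(V)

Both ions are complex: the cation is named first with the plain metal name, the anion second with the -ate form; each ion's ligands are alphabetised independently.
The complex anion is given as 1−; its ligand charges sum to -6, so Re = +5.
With 2 anions per cation, the cation must be 2×1 = 2+.
Cation: ligand charges sum to -1; for the ion to be 2+, Al = +3.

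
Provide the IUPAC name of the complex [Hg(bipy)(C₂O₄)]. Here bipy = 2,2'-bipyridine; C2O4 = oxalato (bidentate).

There is no counter-ion, so the complex is neutral overall.
Ligand charges: 1×2,2'-bipyridine (neutral), 1×oxalato (-2 each); total -2. So Hg + (-2) = 0, giving Hg = +2.
Ligands are named alphabetically: bipyridine before oxalato.

(2,2'-bipyridine)oxalatomercury(II)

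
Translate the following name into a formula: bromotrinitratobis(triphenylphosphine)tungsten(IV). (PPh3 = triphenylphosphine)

[WBr(NO3)3(PPh3)2]

Ligands: 2 triphenylphosphine (PPh3, neutral), 3 nitrato (NO3, -1), 1 bromo (Br, -1). Ligand charge sum = -4.
With W in oxidation state +4, the complex ion is [W...].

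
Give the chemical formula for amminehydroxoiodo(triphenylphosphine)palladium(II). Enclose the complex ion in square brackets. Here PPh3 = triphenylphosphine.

Ligands: 1 iodo (I, -1), 1 hydroxo (OH, -1), 1 triphenylphosphine (PPh3, neutral), 1 ammine (NH3, neutral). Ligand charge sum = -2.
With Pd in oxidation state +2, the complex ion is [Pd...].

[PdI(NH3)(OH)(PPh3)]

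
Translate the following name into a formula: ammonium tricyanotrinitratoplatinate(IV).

Ligands: 3 nitrato (NO3, -1), 3 cyano (CN, -1). Ligand charge sum = -6.
With Pt in oxidation state +4, the complex ion is [Pt...]^2−.
Charge balance with ammonium (+1) requires 1 complex ion per 2 ammonium.

(NH4)2[Pt(CN)3(NO3)3]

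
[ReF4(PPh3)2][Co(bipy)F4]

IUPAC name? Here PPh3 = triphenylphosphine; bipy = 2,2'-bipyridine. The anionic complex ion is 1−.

Both ions are complex: the cation is named first with the plain metal name, the anion second with the -ate form; each ion's ligands are alphabetised independently.
The complex anion is given as 1−; its ligand charges sum to -4, so Co = +3.
A 1:1 salt means the cation carries the equal and opposite charge, 1+.
Cation: ligand charges sum to -4; for the ion to be 1+, Re = +5.

tetrafluorobis(triphenylphosphine)rhenium(V) (2,2'-bipyridine)tetrafluorocobaltate(III)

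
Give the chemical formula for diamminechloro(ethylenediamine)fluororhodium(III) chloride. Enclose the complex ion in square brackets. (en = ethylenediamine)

[RhCl(en)F(NH3)2]Cl

Ligands: 2 ammine (NH3, neutral), 1 chloro (Cl, -1), 1 ethylenediamine (en, neutral), 1 fluoro (F, -1). Ligand charge sum = -2.
With Rh in oxidation state +3, the complex ion is [Rh...]^1+.
Charge balance with chloride (-1) requires 1 complex ion per 1 chloride.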